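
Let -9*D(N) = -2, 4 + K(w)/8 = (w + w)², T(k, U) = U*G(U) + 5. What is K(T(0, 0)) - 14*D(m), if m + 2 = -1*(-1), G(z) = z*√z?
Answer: 6884/9 ≈ 764.89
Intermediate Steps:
G(z) = z^(3/2)
T(k, U) = 5 + U^(5/2) (T(k, U) = U*U^(3/2) + 5 = U^(5/2) + 5 = 5 + U^(5/2))
K(w) = -32 + 32*w² (K(w) = -32 + 8*(w + w)² = -32 + 8*(2*w)² = -32 + 8*(4*w²) = -32 + 32*w²)
m = -1 (m = -2 - 1*(-1) = -2 + 1 = -1)
D(N) = 2/9 (D(N) = -⅑*(-2) = 2/9)
K(T(0, 0)) - 14*D(m) = (-32 + 32*(5 + 0^(5/2))²) - 14*2/9 = (-32 + 32*(5 + 0)²) - 28/9 = (-32 + 32*5²) - 28/9 = (-32 + 32*25) - 28/9 = (-32 + 800) - 28/9 = 768 - 28/9 = 6884/9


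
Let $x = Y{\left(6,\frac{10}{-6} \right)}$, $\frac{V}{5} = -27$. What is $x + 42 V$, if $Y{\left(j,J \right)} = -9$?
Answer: $-5679$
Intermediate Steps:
$V = -135$ ($V = 5 \left(-27\right) = -135$)
$x = -9$
$x + 42 V = -9 + 42 \left(-135\right) = -9 - 5670 = -5679$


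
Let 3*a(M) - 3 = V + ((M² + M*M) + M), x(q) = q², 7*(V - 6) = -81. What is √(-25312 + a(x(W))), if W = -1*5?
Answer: I*√1219505/7 ≈ 157.76*I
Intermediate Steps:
V = -39/7 (V = 6 + (⅐)*(-81) = 6 - 81/7 = -39/7 ≈ -5.5714)
W = -5
a(M) = -6/7 + M/3 + 2*M²/3 (a(M) = 1 + (-39/7 + ((M² + M*M) + M))/3 = 1 + (-39/7 + ((M² + M²) + M))/3 = 1 + (-39/7 + (2*M² + M))/3 = 1 + (-39/7 + (M + 2*M²))/3 = 1 + (-39/7 + M + 2*M²)/3 = 1 + (-13/7 + M/3 + 2*M²/3) = -6/7 + M/3 + 2*M²/3)
√(-25312 + a(x(W))) = √(-25312 + (-6/7 + (⅓)*(-5)² + 2*((-5)²)²/3)) = √(-25312 + (-6/7 + (⅓)*25 + (⅔)*25²)) = √(-25312 + (-6/7 + 25/3 + (⅔)*625)) = √(-25312 + (-6/7 + 25/3 + 1250/3)) = √(-25312 + 2969/7) = √(-174215/7) = I*√1219505/7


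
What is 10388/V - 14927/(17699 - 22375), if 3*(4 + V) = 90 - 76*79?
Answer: -28632731/13854988 ≈ -2.0666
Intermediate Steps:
V = -5926/3 (V = -4 + (90 - 76*79)/3 = -4 + (90 - 6004)/3 = -4 + (1/3)*(-5914) = -4 - 5914/3 = -5926/3 ≈ -1975.3)
10388/V - 14927/(17699 - 22375) = 10388/(-5926/3) - 14927/(17699 - 22375) = 10388*(-3/5926) - 14927/(-4676) = -15582/2963 - 14927*(-1/4676) = -15582/2963 + 14927/4676 = -28632731/13854988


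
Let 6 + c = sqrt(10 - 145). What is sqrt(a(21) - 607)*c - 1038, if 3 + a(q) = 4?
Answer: -1038 - 3*I*sqrt(606)*(2 - I*sqrt(15)) ≈ -1324.0 - 147.7*I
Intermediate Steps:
a(q) = 1 (a(q) = -3 + 4 = 1)
c = -6 + 3*I*sqrt(15) (c = -6 + sqrt(10 - 145) = -6 + sqrt(-135) = -6 + 3*I*sqrt(15) ≈ -6.0 + 11.619*I)
sqrt(a(21) - 607)*c - 1038 = sqrt(1 - 607)*(-6 + 3*I*sqrt(15)) - 1038 = sqrt(-606)*(-6 + 3*I*sqrt(15)) - 1038 = (I*sqrt(606))*(-6 + 3*I*sqrt(15)) - 1038 = I*sqrt(606)*(-6 + 3*I*sqrt(15)) - 1038 = -1038 + I*sqrt(606)*(-6 + 3*I*sqrt(15))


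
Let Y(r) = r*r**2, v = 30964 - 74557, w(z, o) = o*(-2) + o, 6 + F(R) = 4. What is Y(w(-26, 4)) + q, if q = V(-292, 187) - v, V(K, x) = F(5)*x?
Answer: 43155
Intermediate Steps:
F(R) = -2 (F(R) = -6 + 4 = -2)
w(z, o) = -o (w(z, o) = -2*o + o = -o)
v = -43593
Y(r) = r**3
V(K, x) = -2*x
q = 43219 (q = -2*187 - 1*(-43593) = -374 + 43593 = 43219)
Y(w(-26, 4)) + q = (-1*4)**3 + 43219 = (-4)**3 + 43219 = -64 + 43219 = 43155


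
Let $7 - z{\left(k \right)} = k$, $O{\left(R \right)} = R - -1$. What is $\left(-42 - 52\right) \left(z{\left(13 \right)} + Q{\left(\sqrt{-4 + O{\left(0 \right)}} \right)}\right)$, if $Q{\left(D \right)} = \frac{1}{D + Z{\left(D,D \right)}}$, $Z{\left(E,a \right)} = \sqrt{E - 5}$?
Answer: $564 - \frac{94}{\sqrt{-5 + i \sqrt{3}} + i \sqrt{3}} \approx 561.78 + 23.285 i$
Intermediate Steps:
$O{\left(R \right)} = 1 + R$ ($O{\left(R \right)} = R + 1 = 1 + R$)
$z{\left(k \right)} = 7 - k$
$Z{\left(E,a \right)} = \sqrt{-5 + E}$
$Q{\left(D \right)} = \frac{1}{D + \sqrt{-5 + D}}$
$\left(-42 - 52\right) \left(z{\left(13 \right)} + Q{\left(\sqrt{-4 + O{\left(0 \right)}} \right)}\right) = \left(-42 - 52\right) \left(\left(7 - 13\right) + \frac{1}{\sqrt{-4 + \left(1 + 0\right)} + \sqrt{-5 + \sqrt{-4 + \left(1 + 0\right)}}}\right) = - 94 \left(\left(7 - 13\right) + \frac{1}{\sqrt{-4 + 1} + \sqrt{-5 + \sqrt{-4 + 1}}}\right) = - 94 \left(-6 + \frac{1}{\sqrt{-3} + \sqrt{-5 + \sqrt{-3}}}\right) = - 94 \left(-6 + \frac{1}{i \sqrt{3} + \sqrt{-5 + i \sqrt{3}}}\right) = - 94 \left(-6 + \frac{1}{\sqrt{-5 + i \sqrt{3}} + i \sqrt{3}}\right) = 564 - \frac{94}{\sqrt{-5 + i \sqrt{3}} + i \sqrt{3}}$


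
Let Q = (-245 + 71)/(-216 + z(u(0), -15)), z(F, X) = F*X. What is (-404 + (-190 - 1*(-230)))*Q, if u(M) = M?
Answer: -2639/9 ≈ -293.22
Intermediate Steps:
Q = 29/36 (Q = (-245 + 71)/(-216 + 0*(-15)) = -174/(-216 + 0) = -174/(-216) = -174*(-1/216) = 29/36 ≈ 0.80556)
(-404 + (-190 - 1*(-230)))*Q = (-404 + (-190 - 1*(-230)))*(29/36) = (-404 + (-190 + 230))*(29/36) = (-404 + 40)*(29/36) = -364*29/36 = -2639/9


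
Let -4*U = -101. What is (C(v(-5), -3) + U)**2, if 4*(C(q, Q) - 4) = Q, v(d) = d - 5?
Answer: 3249/4 ≈ 812.25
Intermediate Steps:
v(d) = -5 + d
U = 101/4 (U = -1/4*(-101) = 101/4 ≈ 25.250)
C(q, Q) = 4 + Q/4
(C(v(-5), -3) + U)**2 = ((4 + (1/4)*(-3)) + 101/4)**2 = ((4 - 3/4) + 101/4)**2 = (13/4 + 101/4)**2 = (57/2)**2 = 3249/4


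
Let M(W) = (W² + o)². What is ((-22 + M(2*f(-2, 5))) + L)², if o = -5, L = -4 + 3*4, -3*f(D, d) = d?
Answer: 3575881/6561 ≈ 545.02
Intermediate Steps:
f(D, d) = -d/3
L = 8 (L = -4 + 12 = 8)
M(W) = (-5 + W²)² (M(W) = (W² - 5)² = (-5 + W²)²)
((-22 + M(2*f(-2, 5))) + L)² = ((-22 + (-5 + (2*(-⅓*5))²)²) + 8)² = ((-22 + (-5 + (2*(-5/3))²)²) + 8)² = ((-22 + (-5 + (-10/3)²)²) + 8)² = ((-22 + (-5 + 100/9)²) + 8)² = ((-22 + (55/9)²) + 8)² = ((-22 + 3025/81) + 8)² = (1243/81 + 8)² = (1891/81)² = 3575881/6561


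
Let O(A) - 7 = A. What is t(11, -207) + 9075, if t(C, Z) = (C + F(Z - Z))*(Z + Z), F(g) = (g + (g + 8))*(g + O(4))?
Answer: -31911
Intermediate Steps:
O(A) = 7 + A
F(g) = (8 + 2*g)*(11 + g) (F(g) = (g + (g + 8))*(g + (7 + 4)) = (g + (8 + g))*(g + 11) = (8 + 2*g)*(11 + g))
t(C, Z) = 2*Z*(88 + C) (t(C, Z) = (C + (88 + 2*(Z - Z)² + 30*(Z - Z)))*(Z + Z) = (C + (88 + 2*0² + 30*0))*(2*Z) = (C + (88 + 2*0 + 0))*(2*Z) = (C + (88 + 0 + 0))*(2*Z) = (C + 88)*(2*Z) = (88 + C)*(2*Z) = 2*Z*(88 + C))
t(11, -207) + 9075 = 2*(-207)*(88 + 11) + 9075 = 2*(-207)*99 + 9075 = -40986 + 9075 = -31911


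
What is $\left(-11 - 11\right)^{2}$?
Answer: $484$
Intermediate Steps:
$\left(-11 - 11\right)^{2} = \left(-22\right)^{2} = 484$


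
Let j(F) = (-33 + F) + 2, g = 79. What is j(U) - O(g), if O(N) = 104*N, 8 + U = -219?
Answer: -8474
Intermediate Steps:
U = -227 (U = -8 - 219 = -227)
j(F) = -31 + F
j(U) - O(g) = (-31 - 227) - 104*79 = -258 - 1*8216 = -258 - 8216 = -8474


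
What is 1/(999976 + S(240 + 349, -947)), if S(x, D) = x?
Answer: 1/1000565 ≈ 9.9943e-7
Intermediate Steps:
1/(999976 + S(240 + 349, -947)) = 1/(999976 + (240 + 349)) = 1/(999976 + 589) = 1/1000565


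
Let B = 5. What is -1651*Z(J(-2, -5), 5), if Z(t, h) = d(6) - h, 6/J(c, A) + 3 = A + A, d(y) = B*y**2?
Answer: -288925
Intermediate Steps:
d(y) = 5*y**2
J(c, A) = 6/(-3 + 2*A) (J(c, A) = 6/(-3 + (A + A)) = 6/(-3 + 2*A))
Z(t, h) = 180 - h (Z(t, h) = 5*6**2 - h = 5*36 - h = 180 - h)
-1651*Z(J(-2, -5), 5) = -1651*(180 - 1*5) = -1651*(180 - 5) = -1651*175 = -288925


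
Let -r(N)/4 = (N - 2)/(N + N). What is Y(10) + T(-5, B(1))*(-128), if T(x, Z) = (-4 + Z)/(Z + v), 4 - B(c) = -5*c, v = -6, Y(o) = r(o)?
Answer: -3224/15 ≈ -214.93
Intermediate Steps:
r(N) = -2*(-2 + N)/N (r(N) = -4*(N - 2)/(N + N) = -4*(-2 + N)/(2*N) = -4*(-2 + N)*1/(2*N) = -2*(-2 + N)/N)
Y(o) = -2 + 4/o
B(c) = 4 + 5*c (B(c) = 4 - (-5)*c = 4 + 5*c)
T(x, Z) = (-4 + Z)/(-6 + Z) (T(x, Z) = (-4 + Z)/(Z - 6) = (-4 + Z)/(-6 + Z))
Y(10) + T(-5, B(1))*(-128) = (-2 + 4/10) + ((-4 + (4 + 5*1))/(-6 + (4 + 5*1)))*(-128) = (-2 + 4*(⅒)) + ((-4 + (4 + 5))/(-6 + (4 + 5)))*(-128) = (-2 + ⅖) + ((-4 + 9)/(-6 + 9))*(-128) = -8/5 + (5/3)*(-128) = -8/5 - 640/3 = -3224/15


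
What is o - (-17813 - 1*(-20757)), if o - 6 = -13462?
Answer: -16400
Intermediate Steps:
o = -13456 (o = 6 - 13462 = -13456)
o - (-17813 - 1*(-20757)) = -13456 - (-17813 - 1*(-20757)) = -13456 - (-17813 + 20757) = -13456 - 1*2944 = -13456 - 2944 = -16400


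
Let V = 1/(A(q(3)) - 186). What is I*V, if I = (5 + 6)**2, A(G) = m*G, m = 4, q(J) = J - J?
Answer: -121/186 ≈ -0.65054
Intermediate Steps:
q(J) = 0
A(G) = 4*G
I = 121 (I = 11**2 = 121)
V = -1/186 (V = 1/(4*0 - 186) = 1/(0 - 186) = 1/(-186) = -1/186 ≈ -0.0053763)
I*V = 121*(-1/186) = -121/186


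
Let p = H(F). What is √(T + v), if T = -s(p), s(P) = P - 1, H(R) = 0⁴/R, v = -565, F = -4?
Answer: 2*I*√141 ≈ 23.749*I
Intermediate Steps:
H(R) = 0 (H(R) = 0/R = 0)
p = 0
s(P) = -1 + P
T = 1 (T = -(-1 + 0) = -1*(-1) = 1)
√(T + v) = √(1 - 565) = √(-564) = 2*I*√141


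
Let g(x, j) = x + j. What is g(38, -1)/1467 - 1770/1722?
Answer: -422146/421029 ≈ -1.0027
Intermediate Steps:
g(x, j) = j + x
g(38, -1)/1467 - 1770/1722 = (-1 + 38)/1467 - 1770/1722 = 37*(1/1467) - 1770*1/1722 = 37/1467 - 295/287 = -422146/421029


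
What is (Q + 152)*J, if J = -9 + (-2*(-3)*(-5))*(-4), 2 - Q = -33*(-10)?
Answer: -19536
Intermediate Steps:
Q = -328 (Q = 2 - (-33)*(-10) = 2 - 1*330 = 2 - 330 = -328)
J = 111 (J = -9 + (6*(-5))*(-4) = -9 - 30*(-4) = -9 + 120 = 111)
(Q + 152)*J = (-328 + 152)*111 = -176*111 = -19536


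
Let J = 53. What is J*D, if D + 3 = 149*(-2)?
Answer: -15953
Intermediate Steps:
D = -301 (D = -3 + 149*(-2) = -3 - 298 = -301)
J*D = 53*(-301) = -15953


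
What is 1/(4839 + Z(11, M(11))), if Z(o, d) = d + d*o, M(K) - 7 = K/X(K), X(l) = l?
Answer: 1/4935 ≈ 0.00020263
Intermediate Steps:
M(K) = 8 (M(K) = 7 + K/K = 7 + 1 = 8)
1/(4839 + Z(11, M(11))) = 1/(4839 + 8*(1 + 11)) = 1/(4839 + 8*12) = 1/(4839 + 96) = 1/4935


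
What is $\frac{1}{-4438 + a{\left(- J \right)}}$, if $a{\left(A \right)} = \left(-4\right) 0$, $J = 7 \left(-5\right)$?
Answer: $- \frac{1}{4438} \approx -0.00022533$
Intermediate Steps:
$J = -35$
$a{\left(A \right)} = 0$
$\frac{1}{-4438 + a{\left(- J \right)}} = \frac{1}{-4438 + 0} = \frac{1}{-4438} = - \frac{1}{4438}$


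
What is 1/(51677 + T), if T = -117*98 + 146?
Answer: 1/40357 ≈ 2.4779e-5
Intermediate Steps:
T = -11320 (T = -11466 + 146 = -11320)
1/(51677 + T) = 1/(51677 - 11320) = 1/40357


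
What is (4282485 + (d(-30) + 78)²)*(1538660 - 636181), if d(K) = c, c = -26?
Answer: 3867293083531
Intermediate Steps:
d(K) = -26
(4282485 + (d(-30) + 78)²)*(1538660 - 636181) = (4282485 + (-26 + 78)²)*(1538660 - 636181) = (4282485 + 52²)*902479 = (4282485 + 2704)*902479 = 4285189*902479 = 3867293083531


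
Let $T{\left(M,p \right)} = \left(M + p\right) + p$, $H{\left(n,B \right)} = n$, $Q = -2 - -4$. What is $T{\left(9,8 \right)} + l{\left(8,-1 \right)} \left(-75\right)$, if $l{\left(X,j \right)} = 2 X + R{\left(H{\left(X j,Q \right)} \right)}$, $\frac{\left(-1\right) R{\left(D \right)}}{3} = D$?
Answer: $-2975$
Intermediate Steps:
$Q = 2$ ($Q = -2 + 4 = 2$)
$R{\left(D \right)} = - 3 D$
$T{\left(M,p \right)} = M + 2 p$
$l{\left(X,j \right)} = 2 X - 3 X j$
$T{\left(9,8 \right)} + l{\left(8,-1 \right)} \left(-75\right) = \left(9 + 2 \cdot 8\right) + 8 \left(2 - -3\right) \left(-75\right) = \left(9 + 16\right) + 8 \left(2 + 3\right) \left(-75\right) = 25 + 8 \cdot 5 \left(-75\right) = 25 + 40 \left(-75\right) = 25 - 3000 = -2975$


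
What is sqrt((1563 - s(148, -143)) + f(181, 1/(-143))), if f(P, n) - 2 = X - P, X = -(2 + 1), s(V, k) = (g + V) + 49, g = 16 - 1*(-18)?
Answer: 5*sqrt(46) ≈ 33.912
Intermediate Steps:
g = 34 (g = 16 + 18 = 34)
s(V, k) = 83 + V (s(V, k) = (34 + V) + 49 = 83 + V)
X = -3 (X = -1*3 = -3)
f(P, n) = -1 - P (f(P, n) = 2 + (-3 - P) = -1 - P)
sqrt((1563 - s(148, -143)) + f(181, 1/(-143))) = sqrt((1563 - (83 + 148)) + (-1 - 1*181)) = sqrt((1563 - 1*231) + (-1 - 181)) = sqrt((1563 - 231) - 182) = sqrt(1332 - 182) = sqrt(1150) = 5*sqrt(46)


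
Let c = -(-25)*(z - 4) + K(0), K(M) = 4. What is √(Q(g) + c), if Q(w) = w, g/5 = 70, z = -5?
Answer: √129 ≈ 11.358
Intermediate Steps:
g = 350 (g = 5*70 = 350)
c = -221 (c = -(-25)*(-5 - 4) + 4 = -(-25)*(-9) + 4 = -5*45 + 4 = -225 + 4 = -221)
√(Q(g) + c) = √(350 - 221) = √129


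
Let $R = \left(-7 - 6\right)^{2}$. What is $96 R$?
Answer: $16224$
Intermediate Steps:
$R = 169$ ($R = \left(-13\right)^{2} = 169$)
$96 R = 96 \cdot 169 = 16224$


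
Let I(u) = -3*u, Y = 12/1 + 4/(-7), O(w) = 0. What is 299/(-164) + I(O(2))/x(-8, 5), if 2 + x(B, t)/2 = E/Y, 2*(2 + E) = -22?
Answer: -299/164 ≈ -1.8232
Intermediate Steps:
E = -13 (E = -2 + (1/2)*(-22) = -2 - 11 = -13)
Y = 80/7 (Y = 12*1 + 4*(-1/7) = 12 - 4/7 = 80/7 ≈ 11.429)
x(B, t) = -251/40 (x(B, t) = -4 + 2*(-13/80/7) = -4 + 2*(-13*7/80) = -4 + 2*(-91/80) = -4 - 91/40 = -251/40)
299/(-164) + I(O(2))/x(-8, 5) = 299/(-164) + (-3*0)/(-251/40) = 299*(-1/164) + 0*(-40/251) = -299/164 + 0 = -299/164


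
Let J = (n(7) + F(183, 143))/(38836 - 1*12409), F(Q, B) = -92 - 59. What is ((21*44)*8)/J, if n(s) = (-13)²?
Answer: 10852688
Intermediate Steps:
F(Q, B) = -151
n(s) = 169
J = 6/8809 (J = (169 - 151)/(38836 - 1*12409) = 18/(38836 - 12409) = 18/26427 = 18*(1/26427) = 6/8809 ≈ 0.00068112)
((21*44)*8)/J = ((21*44)*8)/(6/8809) = (924*8)*(8809/6) = 7392*(8809/6) = 10852688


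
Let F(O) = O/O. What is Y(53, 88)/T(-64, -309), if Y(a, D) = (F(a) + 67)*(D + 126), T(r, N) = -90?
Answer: -7276/45 ≈ -161.69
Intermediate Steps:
F(O) = 1
Y(a, D) = 8568 + 68*D (Y(a, D) = (1 + 67)*(D + 126) = 68*(126 + D) = 8568 + 68*D)
Y(53, 88)/T(-64, -309) = (8568 + 68*88)/(-90) = (8568 + 5984)*(-1/90) = 14552*(-1/90) = -7276/45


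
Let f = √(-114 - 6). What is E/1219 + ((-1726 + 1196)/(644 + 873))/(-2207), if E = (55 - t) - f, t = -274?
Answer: 1102144321/4081235161 - 2*I*√30/1219 ≈ 0.27005 - 0.0089864*I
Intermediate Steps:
f = 2*I*√30 (f = √(-120) = 2*I*√30 ≈ 10.954*I)
E = 329 - 2*I*√30 (E = (55 - 1*(-274)) - 2*I*√30 = (55 + 274) - 2*I*√30 = 329 - 2*I*√30 ≈ 329.0 - 10.954*I)
E/1219 + ((-1726 + 1196)/(644 + 873))/(-2207) = (329 - 2*I*√30)/1219 + ((-1726 + 1196)/(644 + 873))/(-2207) = (329 - 2*I*√30)*(1/1219) - 530/1517*(-1/2207) = (329/1219 - 2*I*√30/1219) - 530*1/1517*(-1/2207) = (329/1219 - 2*I*√30/1219) - 530/1517*(-1/2207) = (329/1219 - 2*I*√30/1219) + 530/3348019 = 1102144321/4081235161 - 2*I*√30/1219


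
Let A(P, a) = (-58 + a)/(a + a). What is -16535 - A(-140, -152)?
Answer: -2513425/152 ≈ -16536.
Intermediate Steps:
A(P, a) = (-58 + a)/(2*a) (A(P, a) = (-58 + a)/((2*a)) = (-58 + a)*(1/(2*a)) = (-58 + a)/(2*a))
-16535 - A(-140, -152) = -16535 - (-58 - 152)/(2*(-152)) = -16535 - (-1)*(-210)/(2*152) = -16535 - 1*105/152 = -16535 - 105/152 = -2513425/152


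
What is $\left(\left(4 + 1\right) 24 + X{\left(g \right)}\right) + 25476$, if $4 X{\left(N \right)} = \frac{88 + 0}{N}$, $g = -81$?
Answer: $\frac{2073254}{81} \approx 25596.0$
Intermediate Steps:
$X{\left(N \right)} = \frac{22}{N}$ ($X{\left(N \right)} = \frac{\left(88 + 0\right) \frac{1}{N}}{4} = \frac{88 \frac{1}{N}}{4} = \frac{22}{N}$)
$\left(\left(4 + 1\right) 24 + X{\left(g \right)}\right) + 25476 = \left(\left(4 + 1\right) 24 + \frac{22}{-81}\right) + 25476 = \left(5 \cdot 24 + 22 \left(- \frac{1}{81}\right)\right) + 25476 = \left(120 - \frac{22}{81}\right) + 25476 = \frac{9698}{81} + 25476 = \frac{2073254}{81}$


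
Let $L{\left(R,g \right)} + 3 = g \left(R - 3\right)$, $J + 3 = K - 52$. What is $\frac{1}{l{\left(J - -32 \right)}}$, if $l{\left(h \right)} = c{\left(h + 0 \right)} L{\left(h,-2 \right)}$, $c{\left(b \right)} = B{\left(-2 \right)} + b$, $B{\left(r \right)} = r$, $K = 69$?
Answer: $- \frac{1}{3916} \approx -0.00025536$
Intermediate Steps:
$J = 14$ ($J = -3 + \left(69 - 52\right) = -3 + 17 = 14$)
$L{\left(R,g \right)} = -3 + g \left(-3 + R\right)$ ($L{\left(R,g \right)} = -3 + g \left(R - 3\right) = -3 + g \left(-3 + R\right)$)
$c{\left(b \right)} = -2 + b$
$l{\left(h \right)} = \left(-2 + h\right) \left(3 - 2 h\right)$ ($l{\left(h \right)} = \left(-2 + \left(h + 0\right)\right) \left(-3 - -6 + h \left(-2\right)\right) = \left(-2 + h\right) \left(-3 + 6 - 2 h\right) = \left(-2 + h\right) \left(3 - 2 h\right)$)
$\frac{1}{l{\left(J - -32 \right)}} = \frac{1}{\left(-2 + \left(14 - -32\right)\right) \left(3 - 2 \left(14 - -32\right)\right)} = \frac{1}{\left(-2 + \left(14 + 32\right)\right) \left(3 - 2 \left(14 + 32\right)\right)} = \frac{1}{\left(-2 + 46\right) \left(3 - 92\right)} = \frac{1}{44 \left(3 - 92\right)} = \frac{1}{44 \left(-89\right)} = \frac{1}{-3916} = - \frac{1}{3916}$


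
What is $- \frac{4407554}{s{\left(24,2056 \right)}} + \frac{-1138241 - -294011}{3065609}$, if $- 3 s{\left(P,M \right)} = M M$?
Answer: $\frac{18483418302939}{6479373082912} \approx 2.8527$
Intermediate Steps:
$s{\left(P,M \right)} = - \frac{M^{2}}{3}$ ($s{\left(P,M \right)} = - \frac{M M}{3} = - \frac{M^{2}}{3}$)
$- \frac{4407554}{s{\left(24,2056 \right)}} + \frac{-1138241 - -294011}{3065609} = - \frac{4407554}{\left(- \frac{1}{3}\right) 2056^{2}} + \frac{-1138241 - -294011}{3065609} = - \frac{4407554}{\left(- \frac{1}{3}\right) 4227136} + \left(-1138241 + 294011\right) \frac{1}{3065609} = - \frac{4407554}{- \frac{4227136}{3}} - \frac{844230}{3065609} = \left(-4407554\right) \left(- \frac{3}{4227136}\right) - \frac{844230}{3065609} = \frac{6611331}{2113568} - \frac{844230}{3065609} = \frac{18483418302939}{6479373082912}$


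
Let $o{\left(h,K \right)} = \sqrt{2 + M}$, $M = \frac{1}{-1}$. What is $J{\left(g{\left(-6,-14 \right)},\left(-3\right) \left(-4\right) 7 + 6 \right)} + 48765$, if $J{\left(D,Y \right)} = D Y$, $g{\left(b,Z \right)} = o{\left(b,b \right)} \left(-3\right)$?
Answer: $48495$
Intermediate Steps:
$M = -1$
$o{\left(h,K \right)} = 1$ ($o{\left(h,K \right)} = \sqrt{2 - 1} = \sqrt{1} = 1$)
$g{\left(b,Z \right)} = -3$ ($g{\left(b,Z \right)} = 1 \left(-3\right) = -3$)
$J{\left(g{\left(-6,-14 \right)},\left(-3\right) \left(-4\right) 7 + 6 \right)} + 48765 = - 3 \left(\left(-3\right) \left(-4\right) 7 + 6\right) + 48765 = - 3 \left(12 \cdot 7 + 6\right) + 48765 = - 3 \left(84 + 6\right) + 48765 = \left(-3\right) 90 + 48765 = -270 + 48765 = 48495$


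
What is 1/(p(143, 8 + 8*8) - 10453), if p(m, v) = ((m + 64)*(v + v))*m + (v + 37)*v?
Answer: 1/4259939 ≈ 2.3475e-7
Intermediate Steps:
p(m, v) = v*(37 + v) + 2*m*v*(64 + m) (p(m, v) = ((64 + m)*(2*v))*m + (37 + v)*v = (2*v*(64 + m))*m + v*(37 + v) = 2*m*v*(64 + m) + v*(37 + v) = v*(37 + v) + 2*m*v*(64 + m))
1/(p(143, 8 + 8*8) - 10453) = 1/((8 + 8*8)*(37 + (8 + 8*8) + 2*143² + 128*143) - 10453) = 1/((8 + 64)*(37 + (8 + 64) + 2*20449 + 18304) - 10453) = 1/(72*(37 + 72 + 40898 + 18304) - 10453) = 1/(72*59311 - 10453) = 1/(4270392 - 10453) = 1/4259939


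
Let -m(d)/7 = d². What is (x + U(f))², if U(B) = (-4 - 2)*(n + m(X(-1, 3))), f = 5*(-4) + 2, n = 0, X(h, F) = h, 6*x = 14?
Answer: 17689/9 ≈ 1965.4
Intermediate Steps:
x = 7/3 (x = (⅙)*14 = 7/3 ≈ 2.3333)
m(d) = -7*d²
f = -18 (f = -20 + 2 = -18)
U(B) = 42 (U(B) = (-4 - 2)*(0 - 7*(-1)²) = -6*(0 - 7*1) = -6*(0 - 7) = -6*(-7) = 42)
(x + U(f))² = (7/3 + 42)² = (133/3)² = 17689/9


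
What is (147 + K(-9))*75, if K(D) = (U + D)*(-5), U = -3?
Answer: 15525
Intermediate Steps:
K(D) = 15 - 5*D (K(D) = (-3 + D)*(-5) = 15 - 5*D)
(147 + K(-9))*75 = (147 + (15 - 5*(-9)))*75 = (147 + (15 + 45))*75 = (147 + 60)*75 = 207*75 = 15525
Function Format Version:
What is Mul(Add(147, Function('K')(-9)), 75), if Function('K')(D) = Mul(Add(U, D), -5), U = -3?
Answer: 15525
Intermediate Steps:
Function('K')(D) = Add(15, Mul(-5, D)) (Function('K')(D) = Mul(Add(-3, D), -5) = Add(15, Mul(-5, D)))
Mul(Add(147, Function('K')(-9)), 75) = Mul(Add(147, Add(15, Mul(-5, -9))), 75) = Mul(Add(147, Add(15, 45)), 75) = Mul(Add(147, 60), 75) = Mul(207, 75) = 15525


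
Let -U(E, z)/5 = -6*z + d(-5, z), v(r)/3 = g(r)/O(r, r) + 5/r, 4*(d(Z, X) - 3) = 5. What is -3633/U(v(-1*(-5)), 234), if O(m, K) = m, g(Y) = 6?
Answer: -14532/27995 ≈ -0.51909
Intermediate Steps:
d(Z, X) = 17/4 (d(Z, X) = 3 + (¼)*5 = 3 + 5/4 = 17/4)
v(r) = 33/r (v(r) = 3*(6/r + 5/r) = 3*(11/r) = 33/r)
U(E, z) = -85/4 + 30*z (U(E, z) = -5*(-6*z + 17/4) = -5*(17/4 - 6*z) = -85/4 + 30*z)
-3633/U(v(-1*(-5)), 234) = -3633/(-85/4 + 30*234) = -3633/(-85/4 + 7020) = -3633/27995/4 = -3633*4/27995 = -14532/27995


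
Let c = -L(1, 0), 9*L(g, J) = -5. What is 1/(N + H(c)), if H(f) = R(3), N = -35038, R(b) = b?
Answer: -1/35035 ≈ -2.8543e-5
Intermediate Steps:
L(g, J) = -5/9 (L(g, J) = (1/9)*(-5) = -5/9)
c = 5/9 (c = -1*(-5/9) = 5/9 ≈ 0.55556)
H(f) = 3
1/(N + H(c)) = 1/(-35038 + 3) = 1/(-35035) = -1/35035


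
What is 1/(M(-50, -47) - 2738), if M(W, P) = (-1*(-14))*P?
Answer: -1/3396 ≈ -0.00029446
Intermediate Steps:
M(W, P) = 14*P
1/(M(-50, -47) - 2738) = 1/(14*(-47) - 2738) = 1/(-658 - 2738) = 1/(-3396) = -1/3396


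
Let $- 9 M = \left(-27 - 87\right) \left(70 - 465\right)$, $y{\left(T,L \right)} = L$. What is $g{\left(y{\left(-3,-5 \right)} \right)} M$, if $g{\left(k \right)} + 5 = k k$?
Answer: $- \frac{300200}{3} \approx -1.0007 \cdot 10^{5}$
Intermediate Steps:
$M = - \frac{15010}{3}$ ($M = - \frac{\left(-27 - 87\right) \left(70 - 465\right)}{9} = - \frac{\left(-114\right) \left(-395\right)}{9} = \left(- \frac{1}{9}\right) 45030 = - \frac{15010}{3} \approx -5003.3$)
$g{\left(k \right)} = -5 + k^{2}$ ($g{\left(k \right)} = -5 + k k = -5 + k^{2}$)
$g{\left(y{\left(-3,-5 \right)} \right)} M = \left(-5 + \left(-5\right)^{2}\right) \left(- \frac{15010}{3}\right) = \left(-5 + 25\right) \left(- \frac{15010}{3}\right) = 20 \left(- \frac{15010}{3}\right) = - \frac{300200}{3}$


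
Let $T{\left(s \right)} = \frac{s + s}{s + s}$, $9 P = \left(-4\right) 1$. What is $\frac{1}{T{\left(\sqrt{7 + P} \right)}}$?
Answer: $1$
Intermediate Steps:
$P = - \frac{4}{9}$ ($P = \frac{\left(-4\right) 1}{9} = \frac{1}{9} \left(-4\right) = - \frac{4}{9} \approx -0.44444$)
$T{\left(s \right)} = 1$ ($T{\left(s \right)} = \frac{2 s}{2 s} = 2 s \frac{1}{2 s} = 1$)
$\frac{1}{T{\left(\sqrt{7 + P} \right)}} = 1^{-1} = 1$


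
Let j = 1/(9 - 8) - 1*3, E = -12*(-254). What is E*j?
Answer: -6096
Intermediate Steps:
E = 3048
j = -2 (j = 1/1 - 3 = 1 - 3 = -2)
E*j = 3048*(-2) = -6096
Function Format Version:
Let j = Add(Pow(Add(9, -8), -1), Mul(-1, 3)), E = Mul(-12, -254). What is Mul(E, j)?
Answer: -6096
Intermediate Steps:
E = 3048
j = -2 (j = Add(Pow(1, -1), -3) = Add(1, -3) = -2)
Mul(E, j) = Mul(3048, -2) = -6096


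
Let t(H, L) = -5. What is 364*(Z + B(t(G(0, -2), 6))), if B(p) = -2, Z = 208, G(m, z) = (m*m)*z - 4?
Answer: 74984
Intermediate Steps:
G(m, z) = -4 + z*m² (G(m, z) = m²*z - 4 = z*m² - 4 = -4 + z*m²)
364*(Z + B(t(G(0, -2), 6))) = 364*(208 - 2) = 364*206 = 74984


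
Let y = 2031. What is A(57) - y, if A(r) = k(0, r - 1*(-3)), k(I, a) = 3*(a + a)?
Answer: -1671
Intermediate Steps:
k(I, a) = 6*a (k(I, a) = 3*(2*a) = 6*a)
A(r) = 18 + 6*r (A(r) = 6*(r - 1*(-3)) = 6*(r + 3) = 6*(3 + r) = 18 + 6*r)
A(57) - y = (18 + 6*57) - 1*2031 = (18 + 342) - 2031 = 360 - 2031 = -1671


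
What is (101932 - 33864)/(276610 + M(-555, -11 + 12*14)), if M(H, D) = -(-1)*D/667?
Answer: 45401356/184499027 ≈ 0.24608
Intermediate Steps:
M(H, D) = D/667 (M(H, D) = D*(1/667) = D/667)
(101932 - 33864)/(276610 + M(-555, -11 + 12*14)) = (101932 - 33864)/(276610 + (-11 + 12*14)/667) = 68068/(276610 + (-11 + 168)/667) = 68068/(276610 + (1/667)*157) = 68068/(276610 + 157/667) = 68068/(184499027/667) = 68068*(667/184499027) = 45401356/184499027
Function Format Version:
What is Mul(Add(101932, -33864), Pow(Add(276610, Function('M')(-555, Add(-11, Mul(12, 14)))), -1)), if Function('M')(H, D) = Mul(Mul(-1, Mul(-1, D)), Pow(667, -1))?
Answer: Rational(45401356, 184499027) ≈ 0.24608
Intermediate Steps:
Function('M')(H, D) = Mul(Rational(1, 667), D) (Function('M')(H, D) = Mul(D, Rational(1, 667)) = Mul(Rational(1, 667), D))
Mul(Add(101932, -33864), Pow(Add(276610, Function('M')(-555, Add(-11, Mul(12, 14)))), -1)) = Mul(Add(101932, -33864), Pow(Add(276610, Mul(Rational(1, 667), Add(-11, Mul(12, 14)))), -1)) = Mul(68068, Pow(Add(276610, Mul(Rational(1, 667), Add(-11, 168))), -1)) = Mul(68068, Pow(Add(276610, Mul(Rational(1, 667), 157)), -1)) = Mul(68068, Pow(Add(276610, Rational(157, 667)), -1)) = Mul(68068, Pow(Rational(184499027, 667), -1)) = Mul(68068, Rational(667, 184499027)) = Rational(45401356, 184499027)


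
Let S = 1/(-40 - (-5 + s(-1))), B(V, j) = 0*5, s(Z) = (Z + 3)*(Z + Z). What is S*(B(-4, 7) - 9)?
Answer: 9/31 ≈ 0.29032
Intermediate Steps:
s(Z) = 2*Z*(3 + Z) (s(Z) = (3 + Z)*(2*Z) = 2*Z*(3 + Z))
B(V, j) = 0
S = -1/31 (S = 1/(-40 - (-5 + 2*(-1)*(3 - 1))) = 1/(-40 - (-5 + 2*(-1)*2)) = 1/(-40 - (-5 - 4)) = 1/(-40 - 1*(-9)) = 1/(-40 + 9) = 1/(-31) = -1/31 ≈ -0.032258)
S*(B(-4, 7) - 9) = -(0 - 9)/31 = -1/31*(-9) = 9/31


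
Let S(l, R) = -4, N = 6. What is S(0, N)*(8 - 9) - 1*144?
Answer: -140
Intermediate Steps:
S(0, N)*(8 - 9) - 1*144 = -4*(8 - 9) - 1*144 = -4*(-1) - 144 = 4 - 144 = -140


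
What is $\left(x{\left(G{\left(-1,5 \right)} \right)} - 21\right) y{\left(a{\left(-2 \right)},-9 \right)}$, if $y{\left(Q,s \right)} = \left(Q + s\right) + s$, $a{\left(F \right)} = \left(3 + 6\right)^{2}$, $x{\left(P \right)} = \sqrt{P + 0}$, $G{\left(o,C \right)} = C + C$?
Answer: $-1323 + 63 \sqrt{10} \approx -1123.8$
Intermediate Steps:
$G{\left(o,C \right)} = 2 C$
$x{\left(P \right)} = \sqrt{P}$
$a{\left(F \right)} = 81$ ($a{\left(F \right)} = 9^{2} = 81$)
$y{\left(Q,s \right)} = Q + 2 s$
$\left(x{\left(G{\left(-1,5 \right)} \right)} - 21\right) y{\left(a{\left(-2 \right)},-9 \right)} = \left(\sqrt{2 \cdot 5} - 21\right) \left(81 + 2 \left(-9\right)\right) = \left(\sqrt{10} - 21\right) \left(81 - 18\right) = \left(-21 + \sqrt{10}\right) 63 = -1323 + 63 \sqrt{10}$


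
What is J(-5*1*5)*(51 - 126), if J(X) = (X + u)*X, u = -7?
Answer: -60000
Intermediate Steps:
J(X) = X*(-7 + X) (J(X) = (X - 7)*X = (-7 + X)*X = X*(-7 + X))
J(-5*1*5)*(51 - 126) = ((-5*1*5)*(-7 - 5*1*5))*(51 - 126) = ((-5*5)*(-7 - 5*5))*(-75) = -25*(-7 - 25)*(-75) = -25*(-32)*(-75) = 800*(-75) = -60000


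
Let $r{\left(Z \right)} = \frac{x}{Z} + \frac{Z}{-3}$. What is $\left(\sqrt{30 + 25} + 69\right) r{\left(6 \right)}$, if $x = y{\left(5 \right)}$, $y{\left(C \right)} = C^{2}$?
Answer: $\frac{299}{2} + \frac{13 \sqrt{55}}{6} \approx 165.57$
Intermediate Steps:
$x = 25$ ($x = 5^{2} = 25$)
$r{\left(Z \right)} = \frac{25}{Z} - \frac{Z}{3}$ ($r{\left(Z \right)} = \frac{25}{Z} + \frac{Z}{-3} = \frac{25}{Z} + Z \left(- \frac{1}{3}\right) = \frac{25}{Z} - \frac{Z}{3}$)
$\left(\sqrt{30 + 25} + 69\right) r{\left(6 \right)} = \left(\sqrt{30 + 25} + 69\right) \left(\frac{25}{6} - 2\right) = \left(\sqrt{55} + 69\right) \left(25 \cdot \frac{1}{6} - 2\right) = \left(69 + \sqrt{55}\right) \left(\frac{25}{6} - 2\right) = \left(69 + \sqrt{55}\right) \frac{13}{6} = \frac{299}{2} + \frac{13 \sqrt{55}}{6}$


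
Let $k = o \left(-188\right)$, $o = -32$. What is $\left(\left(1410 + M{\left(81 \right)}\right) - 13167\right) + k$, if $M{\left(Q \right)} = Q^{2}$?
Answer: $820$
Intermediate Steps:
$k = 6016$ ($k = \left(-32\right) \left(-188\right) = 6016$)
$\left(\left(1410 + M{\left(81 \right)}\right) - 13167\right) + k = \left(\left(1410 + 81^{2}\right) - 13167\right) + 6016 = \left(\left(1410 + 6561\right) - 13167\right) + 6016 = \left(7971 - 13167\right) + 6016 = -5196 + 6016 = 820$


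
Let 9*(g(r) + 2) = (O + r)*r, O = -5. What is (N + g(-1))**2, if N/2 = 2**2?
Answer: 400/9 ≈ 44.444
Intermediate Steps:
g(r) = -2 + r*(-5 + r)/9 (g(r) = -2 + ((-5 + r)*r)/9 = -2 + (r*(-5 + r))/9 = -2 + r*(-5 + r)/9)
N = 8 (N = 2*2**2 = 2*4 = 8)
(N + g(-1))**2 = (8 + (-2 - 5/9*(-1) + (1/9)*(-1)**2))**2 = (8 + (-2 + 5/9 + (1/9)*1))**2 = (8 + (-2 + 5/9 + 1/9))**2 = (8 - 4/3)**2 = (20/3)**2 = 400/9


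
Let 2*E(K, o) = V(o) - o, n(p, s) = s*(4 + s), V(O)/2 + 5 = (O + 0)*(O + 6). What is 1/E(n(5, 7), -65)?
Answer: 2/7725 ≈ 0.00025890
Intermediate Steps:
V(O) = -10 + 2*O*(6 + O) (V(O) = -10 + 2*((O + 0)*(O + 6)) = -10 + 2*(O*(6 + O)) = -10 + 2*O*(6 + O))
E(K, o) = -5 + o² + 11*o/2 (E(K, o) = ((-10 + 2*o² + 12*o) - o)/2 = (-10 + 2*o² + 11*o)/2 = -5 + o² + 11*o/2)
1/E(n(5, 7), -65) = 1/(-5 + (-65)² + (11/2)*(-65)) = 1/(-5 + 4225 - 715/2) = 1/(7725/2) = 2/7725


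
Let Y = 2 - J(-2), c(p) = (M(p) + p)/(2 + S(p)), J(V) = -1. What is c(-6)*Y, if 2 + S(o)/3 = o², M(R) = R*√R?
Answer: -9/52 - 9*I*√6/52 ≈ -0.17308 - 0.42395*I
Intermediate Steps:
M(R) = R^(3/2)
S(o) = -6 + 3*o²
c(p) = (p + p^(3/2))/(-4 + 3*p²) (c(p) = (p^(3/2) + p)/(2 + (-6 + 3*p²)) = (p + p^(3/2))/(-4 + 3*p²))
Y = 3 (Y = 2 - 1*(-1) = 2 + 1 = 3)
c(-6)*Y = ((-6 + (-6)^(3/2))/(-4 + 3*(-6)²))*3 = ((-6 - 6*I*√6)/(-4 + 3*36))*3 = ((-6 - 6*I*√6)/(-4 + 108))*3 = ((-6 - 6*I*√6)/104)*3 = (-3/52 - 3*I*√6/52)*3 = -9/52 - 9*I*√6/52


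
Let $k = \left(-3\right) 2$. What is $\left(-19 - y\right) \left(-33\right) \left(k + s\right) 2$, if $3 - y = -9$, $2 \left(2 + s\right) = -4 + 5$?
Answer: $-15345$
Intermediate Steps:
$s = - \frac{3}{2}$ ($s = -2 + \frac{-4 + 5}{2} = -2 + \frac{1}{2} \cdot 1 = -2 + \frac{1}{2} = - \frac{3}{2} \approx -1.5$)
$y = 12$ ($y = 3 - -9 = 3 + 9 = 12$)
$k = -6$
$\left(-19 - y\right) \left(-33\right) \left(k + s\right) 2 = \left(-19 - 12\right) \left(-33\right) \left(-6 - \frac{3}{2}\right) 2 = \left(-19 - 12\right) \left(-33\right) \left(\left(- \frac{15}{2}\right) 2\right) = \left(-31\right) \left(-33\right) \left(-15\right) = 1023 \left(-15\right) = -15345$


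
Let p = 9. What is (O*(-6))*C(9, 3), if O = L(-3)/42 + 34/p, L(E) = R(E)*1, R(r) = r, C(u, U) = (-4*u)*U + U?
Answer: 2335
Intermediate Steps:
C(u, U) = U - 4*U*u (C(u, U) = -4*U*u + U = U - 4*U*u)
L(E) = E (L(E) = E*1 = E)
O = 467/126 (O = -3/42 + 34/9 = -3*1/42 + 34*(1/9) = -1/14 + 34/9 = 467/126 ≈ 3.7063)
(O*(-6))*C(9, 3) = ((467/126)*(-6))*(3*(1 - 4*9)) = -467*(1 - 36)/7 = -467*(-35)/7 = -467/21*(-105) = 2335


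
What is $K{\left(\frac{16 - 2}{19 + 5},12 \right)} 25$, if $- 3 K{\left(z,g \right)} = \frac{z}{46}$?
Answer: $- \frac{175}{1656} \approx -0.10568$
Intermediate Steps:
$K{\left(z,g \right)} = - \frac{z}{138}$ ($K{\left(z,g \right)} = - \frac{z \frac{1}{46}}{3} = - \frac{\frac{1}{46} z}{3} = - \frac{z}{138}$)
$K{\left(\frac{16 - 2}{19 + 5},12 \right)} 25 = - \frac{\left(16 - 2\right) \frac{1}{19 + 5}}{138} \cdot 25 = - \frac{14 \cdot \frac{1}{24}}{138} \cdot 25 = \left(- \frac{1}{138}\right) \frac{7}{12} \cdot 25 = \left(- \frac{7}{1656}\right) 25 = - \frac{175}{1656}$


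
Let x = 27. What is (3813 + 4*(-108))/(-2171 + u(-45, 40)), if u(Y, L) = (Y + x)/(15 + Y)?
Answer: -16905/10852 ≈ -1.5578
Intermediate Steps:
u(Y, L) = (27 + Y)/(15 + Y) (u(Y, L) = (Y + 27)/(15 + Y) = (27 + Y)/(15 + Y))
(3813 + 4*(-108))/(-2171 + u(-45, 40)) = (3813 + 4*(-108))/(-2171 + (27 - 45)/(15 - 45)) = (3813 - 432)/(-2171 - 18/(-30)) = 3381/(-2171 - 1/30*(-18)) = 3381/(-2171 + ⅗) = 3381/(-10852/5) = 3381*(-5/10852) = -16905/10852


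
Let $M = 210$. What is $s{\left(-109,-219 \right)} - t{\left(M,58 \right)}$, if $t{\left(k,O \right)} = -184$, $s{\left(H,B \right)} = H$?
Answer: $75$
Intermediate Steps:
$s{\left(-109,-219 \right)} - t{\left(M,58 \right)} = -109 - -184 = -109 + 184 = 75$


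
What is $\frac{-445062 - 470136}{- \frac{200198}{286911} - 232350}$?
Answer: $\frac{131290186689}{33331985524} \approx 3.9389$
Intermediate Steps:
$\frac{-445062 - 470136}{- \frac{200198}{286911} - 232350} = - \frac{915198}{\left(-200198\right) \frac{1}{286911} - 232350} = - \frac{915198}{- \frac{200198}{286911} - 232350} = - \frac{915198}{- \frac{66663971048}{286911}} = \left(-915198\right) \left(- \frac{286911}{66663971048}\right) = \frac{131290186689}{33331985524}$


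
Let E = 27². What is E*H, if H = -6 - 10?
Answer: -11664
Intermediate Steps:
E = 729
H = -16
E*H = 729*(-16) = -11664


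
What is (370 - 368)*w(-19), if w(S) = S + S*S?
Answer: 684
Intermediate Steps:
w(S) = S + S**2
(370 - 368)*w(-19) = (370 - 368)*(-19*(1 - 19)) = 2*(-19*(-18)) = 2*342 = 684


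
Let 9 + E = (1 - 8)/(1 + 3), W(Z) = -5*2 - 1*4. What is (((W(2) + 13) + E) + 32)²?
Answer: 6561/16 ≈ 410.06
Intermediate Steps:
W(Z) = -14 (W(Z) = -10 - 4 = -14)
E = -43/4 (E = -9 + (1 - 8)/(1 + 3) = -9 - 7/4 = -43/4 ≈ -10.750)
(((W(2) + 13) + E) + 32)² = (((-14 + 13) - 43/4) + 32)² = ((-1 - 43/4) + 32)² = (-47/4 + 32)² = (81/4)² = 6561/16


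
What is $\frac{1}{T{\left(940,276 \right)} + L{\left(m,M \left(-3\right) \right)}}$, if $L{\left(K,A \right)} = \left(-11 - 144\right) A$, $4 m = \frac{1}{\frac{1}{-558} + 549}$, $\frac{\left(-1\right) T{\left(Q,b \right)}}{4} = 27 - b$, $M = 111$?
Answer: $\frac{1}{52611} \approx 1.9007 \cdot 10^{-5}$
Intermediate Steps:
$T{\left(Q,b \right)} = -108 + 4 b$ ($T{\left(Q,b \right)} = - 4 \left(27 - b\right) = -108 + 4 b$)
$m = \frac{279}{612682}$ ($m = \frac{1}{4 \left(\frac{1}{-558} + 549\right)} = \frac{1}{4 \left(- \frac{1}{558} + 549\right)} = \frac{1}{4 \cdot \frac{306341}{558}} = \frac{1}{4} \cdot \frac{558}{306341} = \frac{279}{612682} \approx 0.00045537$)
$L{\left(K,A \right)} = - 155 A$ ($L{\left(K,A \right)} = \left(-11 - 144\right) A = - 155 A$)
$\frac{1}{T{\left(940,276 \right)} + L{\left(m,M \left(-3\right) \right)}} = \frac{1}{\left(-108 + 4 \cdot 276\right) - 155 \cdot 111 \left(-3\right)} = \frac{1}{\left(-108 + 1104\right) - -51615} = \frac{1}{996 + 51615} = \frac{1}{52611}$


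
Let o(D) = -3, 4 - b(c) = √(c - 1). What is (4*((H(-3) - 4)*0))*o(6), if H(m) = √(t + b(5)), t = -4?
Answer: 0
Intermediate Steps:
b(c) = 4 - √(-1 + c) (b(c) = 4 - √(c - 1) = 4 - √(-1 + c))
H(m) = I*√2 (H(m) = √(-4 + (4 - √(-1 + 5))) = √(-4 + (4 - √4)) = √(-4 + (4 - 1*2)) = √(-4 + (4 - 2)) = √(-4 + 2) = √(-2) = I*√2)
(4*((H(-3) - 4)*0))*o(6) = (4*((I*√2 - 4)*0))*(-3) = (4*((-4 + I*√2)*0))*(-3) = (4*0)*(-3) = 0*(-3) = 0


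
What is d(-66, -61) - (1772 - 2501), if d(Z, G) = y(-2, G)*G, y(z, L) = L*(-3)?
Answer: -10434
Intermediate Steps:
y(z, L) = -3*L
d(Z, G) = -3*G² (d(Z, G) = (-3*G)*G = -3*G²)
d(-66, -61) - (1772 - 2501) = -3*(-61)² - (1772 - 2501) = -3*3721 - 1*(-729) = -11163 + 729 = -10434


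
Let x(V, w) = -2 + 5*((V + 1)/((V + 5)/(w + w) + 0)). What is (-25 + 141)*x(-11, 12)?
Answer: 22968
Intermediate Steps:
x(V, w) = -2 + 10*w*(1 + V)/(5 + V) (x(V, w) = -2 + 5*((1 + V)/((5 + V)/((2*w)) + 0)) = -2 + 5*((1 + V)/((5 + V)*(1/(2*w)) + 0)) = -2 + 5*((1 + V)/((5 + V)/(2*w) + 0)) = -2 + 5*((1 + V)/(((5 + V)/(2*w)))) = -2 + 5*((1 + V)*(2*w/(5 + V))) = -2 + 5*(2*w*(1 + V)/(5 + V)) = -2 + 10*w*(1 + V)/(5 + V))
(-25 + 141)*x(-11, 12) = (-25 + 141)*(2*(-5 - 1*(-11) + 5*12 + 5*(-11)*12)/(5 - 11)) = 116*(2*(-5 + 11 + 60 - 660)/(-6)) = 116*(2*(-⅙)*(-594)) = 116*198 = 22968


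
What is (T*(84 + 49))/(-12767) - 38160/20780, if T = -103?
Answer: -10126175/13264913 ≈ -0.76338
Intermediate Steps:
(T*(84 + 49))/(-12767) - 38160/20780 = -103*(84 + 49)/(-12767) - 38160/20780 = -103*133*(-1/12767) - 38160*1/20780 = -13699*(-1/12767) - 1908/1039 = 13699/12767 - 1908/1039 = -10126175/13264913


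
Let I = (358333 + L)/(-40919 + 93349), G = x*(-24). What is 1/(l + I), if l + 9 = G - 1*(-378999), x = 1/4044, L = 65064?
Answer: 17668910/6696482780829 ≈ 2.6385e-6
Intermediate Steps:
x = 1/4044 ≈ 0.00024728
G = -2/337 (G = (1/4044)*(-24) = -2/337 ≈ -0.0059347)
I = 423397/52430 (I = (358333 + 65064)/(-40919 + 93349) = 423397/52430 ≈ 8.0755)
l = 127719628/337 (l = -9 + (-2/337 - 1*(-378999)) = -9 + (-2/337 + 378999) = -9 + 127722661/337 = 127719628/337 ≈ 3.7899e+5)
1/(l + I) = 1/(127719628/337 + 423397/52430) = 1/(6696482780829/17668910) = 17668910/6696482780829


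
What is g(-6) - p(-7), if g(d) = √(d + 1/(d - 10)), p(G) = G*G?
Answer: -49 + I*√97/4 ≈ -49.0 + 2.4622*I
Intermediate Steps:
p(G) = G²
g(d) = √(d + 1/(-10 + d))
g(-6) - p(-7) = √((1 - 6*(-10 - 6))/(-10 - 6)) - 1*(-7)² = √((1 - 6*(-16))/(-16)) - 1*49 = √(-(1 + 96)/16) - 49 = √(-1/16*97) - 49 = √(-97/16) - 49 = I*√97/4 - 49 = -49 + I*√97/4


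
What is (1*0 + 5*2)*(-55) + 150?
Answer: -400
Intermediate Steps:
(1*0 + 5*2)*(-55) + 150 = (0 + 10)*(-55) + 150 = 10*(-55) + 150 = -550 + 150 = -400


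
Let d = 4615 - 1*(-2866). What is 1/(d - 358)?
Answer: 1/7123 ≈ 0.00014039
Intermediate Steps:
d = 7481 (d = 4615 + 2866 = 7481)
1/(d - 358) = 1/(7481 - 358) = 1/7123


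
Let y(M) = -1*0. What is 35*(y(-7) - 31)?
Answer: -1085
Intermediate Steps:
y(M) = 0
35*(y(-7) - 31) = 35*(0 - 31) = 35*(-31) = -1085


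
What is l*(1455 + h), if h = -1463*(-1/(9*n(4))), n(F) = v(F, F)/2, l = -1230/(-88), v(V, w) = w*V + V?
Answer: 5428933/264 ≈ 20564.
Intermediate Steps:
v(V, w) = V + V*w (v(V, w) = V*w + V = V + V*w)
l = 615/44 (l = -1230*(-1/88) = 615/44 ≈ 13.977)
n(F) = F*(1 + F)/2 (n(F) = (F*(1 + F))/2 = (F*(1 + F))*(½) = F*(1 + F)/2)
h = 1463/90 (h = -1463*(-1/(18*(1 + 4))) = -1463/((((½)*4*5)*(-1))*9) = -1463/((10*(-1))*9) = -1463/((-10*9)) = -1463/(-90) = -1463*(-1/90) = 1463/90 ≈ 16.256)
l*(1455 + h) = 615*(1455 + 1463/90)/44 = (615/44)*(132413/90) = 5428933/264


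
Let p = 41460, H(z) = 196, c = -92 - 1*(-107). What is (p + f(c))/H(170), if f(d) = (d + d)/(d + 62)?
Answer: 1596225/7546 ≈ 211.53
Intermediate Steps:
c = 15 (c = -92 + 107 = 15)
f(d) = 2*d/(62 + d) (f(d) = (2*d)/(62 + d) = 2*d/(62 + d))
(p + f(c))/H(170) = (41460 + 2*15/(62 + 15))/196 = (41460 + 2*15/77)*(1/196) = (41460 + 2*15*(1/77))*(1/196) = (41460 + 30/77)*(1/196) = (3192450/77)*(1/196) = 1596225/7546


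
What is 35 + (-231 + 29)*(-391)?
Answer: 79017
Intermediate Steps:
35 + (-231 + 29)*(-391) = 35 - 202*(-391) = 35 + 78982 = 79017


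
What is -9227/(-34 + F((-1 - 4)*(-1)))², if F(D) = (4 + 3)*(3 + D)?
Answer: -9227/484 ≈ -19.064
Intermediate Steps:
F(D) = 21 + 7*D (F(D) = 7*(3 + D) = 21 + 7*D)
-9227/(-34 + F((-1 - 4)*(-1)))² = -9227/(-34 + (21 + 7*((-1 - 4)*(-1))))² = -9227/(-34 + (21 + 7*(-5*(-1))))² = -9227/(-34 + (21 + 7*5))² = -9227/(-34 + (21 + 35))² = -9227/(-34 + 56)² = -9227/(22²) = -9227/484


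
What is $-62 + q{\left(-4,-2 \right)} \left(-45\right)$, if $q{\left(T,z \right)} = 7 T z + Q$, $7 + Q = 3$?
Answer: $-2402$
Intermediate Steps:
$Q = -4$ ($Q = -7 + 3 = -4$)
$q{\left(T,z \right)} = -4 + 7 T z$ ($q{\left(T,z \right)} = 7 T z - 4 = -4 + 7 T z$)
$-62 + q{\left(-4,-2 \right)} \left(-45\right) = -62 + \left(-4 + 7 \left(-4\right) \left(-2\right)\right) \left(-45\right) = -62 + \left(-4 + 56\right) \left(-45\right) = -62 + 52 \left(-45\right) = -62 - 2340 = -2402$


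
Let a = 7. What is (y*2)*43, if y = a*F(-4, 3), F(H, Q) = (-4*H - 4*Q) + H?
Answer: 0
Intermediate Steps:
F(H, Q) = -4*Q - 3*H
y = 0 (y = 7*(-4*3 - 3*(-4)) = 7*(-12 + 12) = 7*0 = 0)
(y*2)*43 = (0*2)*43 = 0*43 = 0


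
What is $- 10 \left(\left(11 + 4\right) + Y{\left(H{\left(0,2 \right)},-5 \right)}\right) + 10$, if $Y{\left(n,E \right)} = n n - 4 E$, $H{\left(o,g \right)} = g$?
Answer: $-380$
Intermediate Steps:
$Y{\left(n,E \right)} = n^{2} - 4 E$
$- 10 \left(\left(11 + 4\right) + Y{\left(H{\left(0,2 \right)},-5 \right)}\right) + 10 = - 10 \left(\left(11 + 4\right) + \left(2^{2} - -20\right)\right) + 10 = - 10 \left(15 + \left(4 + 20\right)\right) + 10 = - 10 \left(15 + 24\right) + 10 = \left(-10\right) 39 + 10 = -390 + 10 = -380$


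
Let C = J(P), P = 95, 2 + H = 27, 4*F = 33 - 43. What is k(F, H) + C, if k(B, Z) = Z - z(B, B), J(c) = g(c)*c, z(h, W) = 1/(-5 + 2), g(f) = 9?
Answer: 2641/3 ≈ 880.33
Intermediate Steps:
F = -5/2 (F = (33 - 43)/4 = (1/4)*(-10) = -5/2 ≈ -2.5000)
H = 25 (H = -2 + 27 = 25)
z(h, W) = -1/3 (z(h, W) = 1/(-3) = -1/3)
J(c) = 9*c
C = 855 (C = 9*95 = 855)
k(B, Z) = 1/3 + Z (k(B, Z) = Z - 1*(-1/3) = Z + 1/3 = 1/3 + Z)
k(F, H) + C = (1/3 + 25) + 855 = 76/3 + 855 = 2641/3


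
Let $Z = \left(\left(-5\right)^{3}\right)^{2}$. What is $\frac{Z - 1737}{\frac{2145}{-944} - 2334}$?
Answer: $- \frac{1872896}{315063} \approx -5.9445$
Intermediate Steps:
$Z = 15625$ ($Z = \left(-125\right)^{2} = 15625$)
$\frac{Z - 1737}{\frac{2145}{-944} - 2334} = \frac{15625 - 1737}{\frac{2145}{-944} - 2334} = \frac{13888}{2145 \left(- \frac{1}{944}\right) - 2334} = \frac{13888}{- \frac{2145}{944} - 2334} = \frac{13888}{- \frac{2205441}{944}} = 13888 \left(- \frac{944}{2205441}\right) = - \frac{1872896}{315063}$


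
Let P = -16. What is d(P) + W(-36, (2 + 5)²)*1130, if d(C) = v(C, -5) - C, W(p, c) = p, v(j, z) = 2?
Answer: -40662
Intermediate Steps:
d(C) = 2 - C
d(P) + W(-36, (2 + 5)²)*1130 = (2 - 1*(-16)) - 36*1130 = (2 + 16) - 40680 = 18 - 40680 = -40662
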